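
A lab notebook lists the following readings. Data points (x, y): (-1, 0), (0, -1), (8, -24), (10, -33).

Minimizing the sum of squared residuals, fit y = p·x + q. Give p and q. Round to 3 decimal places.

p = -2.970, q = -1.876

From the data, Σx·x = 165, Σx = 17, Σ1 = 4.
And Σx·y = -522, Σy = -58.
Normal equations: [[165, 17]; [17, 4]]·[p, q]ᵀ = [-522, -58]ᵀ.
Determinant 165·4 − 17² = 371.
p = ((-522)·4 − 17·(-58))/371 = -1102/371; q = (165·(-58) − 17·(-522))/371 = -696/371.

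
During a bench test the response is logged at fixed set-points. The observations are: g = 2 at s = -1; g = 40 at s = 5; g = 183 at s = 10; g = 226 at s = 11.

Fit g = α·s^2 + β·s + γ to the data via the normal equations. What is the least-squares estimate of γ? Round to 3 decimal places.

γ = -1.931

Normal-equation sums: Σs^2·s^2 = 25267, Σs^2·s = 2455, Σs^2 = 247, Σs·s = 247, Σs = 25, Σ1 = 4.
Moment sums: Σs^2·g = 46648, Σs·g = 4514, Σg = 451.
Row-reducing yields α = 2985/1453, β = -8492/4359, γ = -8419/4359.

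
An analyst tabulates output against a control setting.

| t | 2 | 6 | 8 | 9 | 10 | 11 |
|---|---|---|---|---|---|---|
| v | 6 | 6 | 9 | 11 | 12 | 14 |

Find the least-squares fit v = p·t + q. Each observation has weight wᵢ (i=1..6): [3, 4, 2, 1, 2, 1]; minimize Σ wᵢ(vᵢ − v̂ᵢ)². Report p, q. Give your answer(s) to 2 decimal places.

p = 0.82, q = 2.96

Compute the Gram sums: Σwᵢ·t·t = 686, Σwᵢ·t = 86, Σwᵢ·1 = 13.
Right-hand side: Σwᵢ·t·v = 817, Σwᵢ·v = 109.
XᵀWX·[p, q]ᵀ = XᵀWv becomes [[686, 86]; [86, 13]]·[p, q]ᵀ = [817, 109]ᵀ.
Δ = 686·13 − 86² = 1522.
p = (817·13 − 86·109)/1522 = 1247/1522; q = (686·109 − 86·817)/1522 = 2256/761.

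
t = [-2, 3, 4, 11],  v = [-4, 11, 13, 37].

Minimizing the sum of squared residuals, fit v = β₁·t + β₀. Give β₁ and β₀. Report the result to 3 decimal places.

XᵀX·[β₁, β₀]ᵀ = Xᵀv reads: 150·β₁ + 16·β₀ = 500;  16·β₁ + 4·β₀ = 57.
(Σt·t = 150, Σt = 16, Σ1 = 4, Σt·v = 500, Σv = 57.)
Δ = 150·4 − 16² = 344.
β₁ = (500·4 − 16·57)/344 = 136/43; β₀ = (150·57 − 16·500)/344 = 275/172.

β₁ = 3.163, β₀ = 1.599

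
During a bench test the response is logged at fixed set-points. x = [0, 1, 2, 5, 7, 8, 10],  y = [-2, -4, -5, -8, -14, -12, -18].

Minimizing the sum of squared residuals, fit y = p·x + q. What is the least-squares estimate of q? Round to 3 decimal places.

From the data, Σx·x = 243, Σx = 33, Σ1 = 7.
Moment sums: Σx·y = -428, Σy = -63.
Normal equations: [[243, 33]; [33, 7]]·[p, q]ᵀ = [-428, -63]ᵀ.
Determinant 243·7 − 33² = 612.
p = ((-428)·7 − 33·(-63))/612 = -917/612; q = (243·(-63) − 33·(-428))/612 = -395/204.

q = -1.936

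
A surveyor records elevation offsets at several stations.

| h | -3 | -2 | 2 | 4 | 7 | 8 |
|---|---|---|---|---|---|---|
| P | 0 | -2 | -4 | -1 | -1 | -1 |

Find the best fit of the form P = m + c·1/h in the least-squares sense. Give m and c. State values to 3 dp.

From the data, Σ1 = 6, Σ1/h = 31/168, Σ1/h·1/h = 20029/28224.
Moment sums: ΣP = -9, Σ1/h·P = -85/56.
det = 6·(20029/28224) − (31/168)² = 119213/28224.
m = ((-9)·(20029/28224) − (31/168)·(-85/56))/(119213/28224) = -172356/119213; c = (6·(-85/56) − (31/168)·(-9))/(119213/28224) = -210168/119213.

m = -1.446, c = -1.763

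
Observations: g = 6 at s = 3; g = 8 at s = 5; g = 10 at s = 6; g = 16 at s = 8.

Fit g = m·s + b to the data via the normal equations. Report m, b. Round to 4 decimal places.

m = 2.0000, b = -1.0000

The normal equations are: 134·m + 22·b = 246;  22·m + 4·b = 40.
Δ = 134·4 − 22² = 52.
m = (246·4 − 22·40)/52 = 2; b = (134·40 − 22·246)/52 = -1.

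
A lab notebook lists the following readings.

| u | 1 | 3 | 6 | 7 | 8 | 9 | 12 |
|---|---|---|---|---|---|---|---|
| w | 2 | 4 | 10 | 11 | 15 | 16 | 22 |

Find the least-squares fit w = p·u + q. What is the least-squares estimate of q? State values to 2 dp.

Sums needed: Σu·u = 384, Σu = 46, Σ1 = 7.
For Xᵀw: Σu·w = 679, Σw = 80.
Normal equations: [[384, 46]; [46, 7]]·[p, q]ᵀ = [679, 80]ᵀ.
Eliminating q: 7·(row 1) − 46·(row 2) gives 572·p = 7·679 − 46·80 = 1073, so p = 1073/572.
Then q = (80 − 46·(1073/572))/7 = -257/286.

q = -0.90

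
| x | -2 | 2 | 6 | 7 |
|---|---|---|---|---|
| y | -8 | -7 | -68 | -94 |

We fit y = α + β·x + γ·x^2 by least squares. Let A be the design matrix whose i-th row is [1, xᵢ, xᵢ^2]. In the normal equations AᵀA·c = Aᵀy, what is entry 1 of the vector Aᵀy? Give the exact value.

-177

Entry 1 ↔ basis 1, so (Aᵀy)_{1} = Σᵢ yᵢ = (1)·(-8) + (1)·(-7) + (1)·(-68) + (1)·(-94) = -177.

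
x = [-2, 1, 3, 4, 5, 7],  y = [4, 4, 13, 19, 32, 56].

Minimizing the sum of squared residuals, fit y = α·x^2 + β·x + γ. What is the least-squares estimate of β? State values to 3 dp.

The normal equations are: 3380·α + 552·β + 104·γ = 3985;  552·α + 104·β + 18·γ = 663;  104·α + 18·β + 6·γ = 128.
Solving the 3×3 system (Gaussian elimination) gives α = 6407/6380, β = 12117/15950, γ = 2389/1450.

β = 0.760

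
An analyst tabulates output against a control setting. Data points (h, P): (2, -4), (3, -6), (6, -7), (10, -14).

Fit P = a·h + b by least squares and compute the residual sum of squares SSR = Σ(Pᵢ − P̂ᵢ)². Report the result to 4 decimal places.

Compute the Gram sums: Σh·h = 149, Σh = 21, Σ1 = 4.
And Σh·P = -208, ΣP = -31.
Eliminating b: 4·(row 1) − 21·(row 2) gives 155·a = 4·(-208) − 21·(-31) = -181, so a = -181/155.
Then b = ((-31) − 21·(-181/155))/4 = -251/155.
Residuals: -7/155, -136/155, 252/155, -109/155; SSR = 606/155.

SSR = 3.9097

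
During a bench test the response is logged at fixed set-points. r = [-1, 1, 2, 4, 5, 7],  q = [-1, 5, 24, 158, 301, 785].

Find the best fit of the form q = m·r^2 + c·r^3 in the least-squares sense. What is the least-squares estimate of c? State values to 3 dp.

The normal equations are: 3300·m + 20988·c = 48618;  20988·m + 137436·c = 317190.
Eliminating c: 137436·(row 1) − 20988·(row 2) gives 13042656·m = 137436·48618 − 20988·317190 = 24679728, so m = 171387/90574.
Then c = (317190 − 20988·(171387/90574))/137436 = 8312/4117.

c = 2.019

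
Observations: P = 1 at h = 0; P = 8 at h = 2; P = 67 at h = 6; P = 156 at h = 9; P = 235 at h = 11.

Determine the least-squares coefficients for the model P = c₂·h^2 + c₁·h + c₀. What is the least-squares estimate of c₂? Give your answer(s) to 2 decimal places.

c₂ = 2.04

AᵀA·[c₂, c₁, c₀]ᵀ = AᵀP reads: 22514·c₂ + 2284·c₁ + 242·c₀ = 43515;  2284·c₂ + 242·c₁ + 28·c₀ = 4407;  242·c₂ + 28·c₁ + 5·c₀ = 467.
(Σh^2·h^2 = 22514, Σh^2·h = 2284, Σh^2 = 242, Σh·h = 242, Σh = 28, Σ1 = 5, Σh^2·P = 43515, Σh·P = 4407, ΣP = 467.)
Row-reducing yields c₂ = 97913/47994, c₁ = -58051/47994, c₀ = 11456/7999.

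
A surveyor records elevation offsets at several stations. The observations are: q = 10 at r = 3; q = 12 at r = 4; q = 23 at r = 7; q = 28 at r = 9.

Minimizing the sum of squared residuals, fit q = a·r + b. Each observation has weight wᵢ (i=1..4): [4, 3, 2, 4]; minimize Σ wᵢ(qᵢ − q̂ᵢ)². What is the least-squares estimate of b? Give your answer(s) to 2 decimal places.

b = 0.41

Normal-equation sums: Σwᵢ·r·r = 506, Σwᵢ·r = 74, Σwᵢ·1 = 13.
Right-hand side: Σwᵢ·r·q = 1594, Σwᵢ·q = 234.
So MᵀWM·[a, b]ᵀ = MᵀWq: [[506, 74]; [74, 13]]·[a, b]ᵀ = [1594, 234]ᵀ.
Eliminating b: 13·(row 1) − 74·(row 2) gives 1102·a = 13·1594 − 74·234 = 3406, so a = 1703/551.
Then b = (234 − 74·(1703/551))/13 = 224/551.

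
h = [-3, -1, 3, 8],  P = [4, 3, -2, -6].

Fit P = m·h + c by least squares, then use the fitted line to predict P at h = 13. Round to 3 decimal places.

Forming XᵀX = [[83, 7]; [7, 4]] and XᵀP = [-69, -1]ᵀ gives XᵀX·[m, c]ᵀ = XᵀP.
Eliminating c: 4·(row 1) − 7·(row 2) gives 283·m = 4·(-69) − 7·(-1) = -269, so m = -269/283.
Then c = ((-1) − 7·(-269/283))/4 = 400/283.
At h = 13: P̂ = (-269/283)·(13) + (400/283)·(1) = -3097/283.

P̂ = -10.943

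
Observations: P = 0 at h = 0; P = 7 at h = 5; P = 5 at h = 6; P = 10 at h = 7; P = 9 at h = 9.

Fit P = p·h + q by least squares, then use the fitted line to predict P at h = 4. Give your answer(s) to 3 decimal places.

P̂ = 4.695

Sums needed: Σh·h = 191, Σh = 27, Σ1 = 5.
And Σh·P = 216, ΣP = 31.
Normal equations: [[191, 27]; [27, 5]]·[p, q]ᵀ = [216, 31]ᵀ.
Eliminating q: 5·(row 1) − 27·(row 2) gives 226·p = 5·216 − 27·31 = 243, so p = 243/226.
Then q = (31 − 27·(243/226))/5 = 89/226.
At h = 4: P̂ = (243/226)·(4) + (89/226)·(1) = 1061/226.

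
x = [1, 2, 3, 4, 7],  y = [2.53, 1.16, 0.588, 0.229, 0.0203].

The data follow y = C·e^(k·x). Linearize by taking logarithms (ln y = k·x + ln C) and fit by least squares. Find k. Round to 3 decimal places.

k = -0.808

Taking logs, ln y = k·x + ln C, so regress ln y on x.
Sums: Σx = 17.0000, Σ(x)² = 79.0000, Σln y = -4.8256, Σx·ln y = -33.5441.
Normal system: [[79.0000, 17.0000]; [17.0000, 5]]·[k, ln C]ᵀ = [-33.5441, -4.8256]ᵀ.
Solving (det = 106.0000): k = -0.80836, ln C = 1.78331.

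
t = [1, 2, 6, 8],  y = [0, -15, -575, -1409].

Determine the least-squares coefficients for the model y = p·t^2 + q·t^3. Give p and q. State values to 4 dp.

Setting ∂/∂p … = 0 gives: 5409·p + 40577·q = -110936;  40577·p + 308865·q = -845728.
Δ = 5409·308865 − 40577² = 24157856.
p = ((-110936)·308865 − 40577·(-845728))/24157856 = 6607177/3019732; q = (5409·(-845728) − 40577·(-110936))/24157856 = -9136585/3019732.

p = 2.1880, q = -3.0256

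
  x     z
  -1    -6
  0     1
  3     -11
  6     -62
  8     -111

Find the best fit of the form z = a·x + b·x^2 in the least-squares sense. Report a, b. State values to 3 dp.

Compute the Gram sums: Σx·x = 110, Σx·x^2 = 754, Σx^2·x^2 = 5474.
Moment sums: Σx·z = -1287, Σx^2·z = -9441.
MᵀM·[a, b]ᵀ = Mᵀz becomes [[110, 754]; [754, 5474]]·[a, b]ᵀ = [-1287, -9441]ᵀ.
det = 110·5474 − 754² = 33624.
a = ((-1287)·5474 − 754·(-9441))/33624 = 2041/934; b = (110·(-9441) − 754·(-1287))/33624 = -946/467.

a = 2.185, b = -2.026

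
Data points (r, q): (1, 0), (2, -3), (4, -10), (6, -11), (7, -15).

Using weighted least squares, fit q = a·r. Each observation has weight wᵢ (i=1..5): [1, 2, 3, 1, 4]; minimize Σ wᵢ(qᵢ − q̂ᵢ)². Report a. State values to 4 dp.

With design matrix M, MᵀWM = [[289]] and MᵀWq = [-618]ᵀ.
a = (-618)/289 = -2.13841.

a = -2.1384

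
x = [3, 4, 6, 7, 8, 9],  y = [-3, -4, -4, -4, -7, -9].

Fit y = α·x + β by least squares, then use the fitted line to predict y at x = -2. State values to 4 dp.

Normal-equation sums: Σx·x = 255, Σx = 37, Σ1 = 6.
Moment sums: Σx·y = -214, Σy = -31.
So AᵀA·[α, β]ᵀ = Aᵀy: [[255, 37]; [37, 6]]·[α, β]ᵀ = [-214, -31]ᵀ.
Eliminating β: 6·(row 1) − 37·(row 2) gives 161·α = 6·(-214) − 37·(-31) = -137, so α = -137/161.
Then β = ((-31) − 37·(-137/161))/6 = 13/161.
At x = -2: ŷ = (-137/161)·(-2) + (13/161)·(1) = 41/23.

ŷ = 1.7826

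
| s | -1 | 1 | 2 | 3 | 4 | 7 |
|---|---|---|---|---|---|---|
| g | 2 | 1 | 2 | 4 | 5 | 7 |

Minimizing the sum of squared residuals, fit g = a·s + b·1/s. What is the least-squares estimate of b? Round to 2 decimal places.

Entries of XᵀX: Σs·s = 80, Σs·1/s = 6, Σ1/s·1/s = 17245/7056.
Moment sums: Σs·g = 84, Σ1/s·g = 43/12.
Determinant 80·(17245/7056) − 6² = 70349/441.
a = (84·(17245/7056) − 6·(43/12))/(70349/441) = 324219/281396; b = (80·(43/12) − 6·84)/(70349/441) = -95844/70349.

b = -1.36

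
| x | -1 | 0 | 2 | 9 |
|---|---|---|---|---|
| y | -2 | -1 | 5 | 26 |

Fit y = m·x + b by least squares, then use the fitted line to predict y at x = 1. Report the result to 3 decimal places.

Setting ∂/∂m … = 0 gives: 86·m + 10·b = 246;  10·m + 4·b = 28.
(Σx·x = 86, Σx = 10, Σ1 = 4, Σx·y = 246, Σy = 28.)
Determinant 86·4 − 10² = 244.
m = (246·4 − 10·28)/244 = 176/61; b = (86·28 − 10·246)/244 = -13/61.
At x = 1: ŷ = (176/61)·(1) + (-13/61)·(1) = 163/61.

ŷ = 2.672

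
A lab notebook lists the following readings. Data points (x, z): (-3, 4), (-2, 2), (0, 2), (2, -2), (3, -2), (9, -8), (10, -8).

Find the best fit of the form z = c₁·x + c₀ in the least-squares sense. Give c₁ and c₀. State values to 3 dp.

c₁ = -0.936, c₀ = 0.825

AᵀA·[c₁, c₀]ᵀ = Aᵀz reads: 207·c₁ + 19·c₀ = -178;  19·c₁ + 7·c₀ = -12.
Eliminating c₀: 7·(row 1) − 19·(row 2) gives 1088·c₁ = 7·(-178) − 19·(-12) = -1018, so c₁ = -509/544.
Then c₀ = ((-12) − 19·(-509/544))/7 = 449/544.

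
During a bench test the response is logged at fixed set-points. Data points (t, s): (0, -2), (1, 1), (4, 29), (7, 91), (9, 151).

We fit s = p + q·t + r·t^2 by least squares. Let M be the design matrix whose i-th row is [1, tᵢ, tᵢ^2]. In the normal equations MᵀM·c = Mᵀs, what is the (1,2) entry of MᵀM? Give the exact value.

21

Row 1 ↔ basis 1, column 2 ↔ basis t, so (MᵀM)_{1,2} = Σᵢ t = (1)·(0) + (1)·(1) + (1)·(4) + (1)·(7) + (1)·(9) = 21.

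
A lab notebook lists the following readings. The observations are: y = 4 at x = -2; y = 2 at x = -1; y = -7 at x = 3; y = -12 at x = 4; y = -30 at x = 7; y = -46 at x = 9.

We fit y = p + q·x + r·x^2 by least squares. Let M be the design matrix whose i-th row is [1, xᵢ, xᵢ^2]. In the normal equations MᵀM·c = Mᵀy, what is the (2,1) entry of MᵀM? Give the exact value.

Row 2 ↔ basis x, column 1 ↔ basis 1, so (MᵀM)_{2,1} = Σᵢ x = (-2)·(1) + (-1)·(1) + (3)·(1) + (4)·(1) + (7)·(1) + (9)·(1) = 20.

20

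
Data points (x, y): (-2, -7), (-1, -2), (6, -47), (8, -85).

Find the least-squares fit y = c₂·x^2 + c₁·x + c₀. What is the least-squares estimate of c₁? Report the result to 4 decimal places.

Normal-equation sums: Σx^2·x^2 = 5409, Σx^2·x = 719, Σx^2 = 105, Σx·x = 105, Σx = 11, Σ1 = 4.
Right-hand side: Σx^2·y = -7162, Σx·y = -946, Σy = -141.
Normal equations: [[5409, 719, 105]; [719, 105, 11]; [105, 11, 4]]·[c₂, c₁, c₀]ᵀ = [-7162, -946, -141]ᵀ.
Row-reducing yields c₂ = -9252/6589, c₁ = 4045/6589, c₀ = -521/6589.

c₁ = 0.6139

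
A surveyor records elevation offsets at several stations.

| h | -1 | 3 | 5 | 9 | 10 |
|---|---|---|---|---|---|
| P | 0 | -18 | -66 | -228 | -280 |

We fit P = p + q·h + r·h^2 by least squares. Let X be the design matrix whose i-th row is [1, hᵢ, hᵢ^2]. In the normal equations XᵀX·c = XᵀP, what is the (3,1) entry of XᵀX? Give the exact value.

Row 3 ↔ basis h^2, column 1 ↔ basis 1, so (XᵀX)_{3,1} = Σᵢ h^2 = (1)·(1) + (9)·(1) + (25)·(1) + (81)·(1) + (100)·(1) = 216.

216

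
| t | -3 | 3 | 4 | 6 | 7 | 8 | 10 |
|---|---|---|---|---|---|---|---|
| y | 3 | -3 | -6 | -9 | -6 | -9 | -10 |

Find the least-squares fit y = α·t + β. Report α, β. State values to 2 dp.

Forming XᵀX = [[283, 35]; [35, 7]] and Xᵀy = [-310, -40]ᵀ gives XᵀX·[α, β]ᵀ = Xᵀy.
Eliminating β: 7·(row 1) − 35·(row 2) gives 756·α = 7·(-310) − 35·(-40) = -770, so α = -55/54.
Then β = ((-40) − 35·(-55/54))/7 = -235/378.

α = -1.02, β = -0.62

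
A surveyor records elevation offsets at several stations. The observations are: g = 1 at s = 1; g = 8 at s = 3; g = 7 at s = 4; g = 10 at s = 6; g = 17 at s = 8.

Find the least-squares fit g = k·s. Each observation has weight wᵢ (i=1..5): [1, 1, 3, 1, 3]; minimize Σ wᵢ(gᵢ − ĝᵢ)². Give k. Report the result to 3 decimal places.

Normal-equation sums: Σwᵢ·s·s = 286.
Moment sums: Σwᵢ·s·g = 577.
So AᵀWA·[k]ᵀ = AᵀWg: [[286]]·[k]ᵀ = [577]ᵀ.
k = 577/286 = 2.01748.

k = 2.017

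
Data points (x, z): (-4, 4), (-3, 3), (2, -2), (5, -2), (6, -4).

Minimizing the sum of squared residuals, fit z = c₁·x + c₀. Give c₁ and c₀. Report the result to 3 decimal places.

c₁ = -0.746, c₀ = 0.696

From the data, Σx·x = 90, Σx = 6, Σ1 = 5.
For Mᵀz: Σx·z = -63, Σz = -1.
MᵀM·[c₁, c₀]ᵀ = Mᵀz becomes [[90, 6]; [6, 5]]·[c₁, c₀]ᵀ = [-63, -1]ᵀ.
Δ = 90·5 − 6² = 414.
c₁ = ((-63)·5 − 6·(-1))/414 = -103/138; c₀ = (90·(-1) − 6·(-63))/414 = 16/23.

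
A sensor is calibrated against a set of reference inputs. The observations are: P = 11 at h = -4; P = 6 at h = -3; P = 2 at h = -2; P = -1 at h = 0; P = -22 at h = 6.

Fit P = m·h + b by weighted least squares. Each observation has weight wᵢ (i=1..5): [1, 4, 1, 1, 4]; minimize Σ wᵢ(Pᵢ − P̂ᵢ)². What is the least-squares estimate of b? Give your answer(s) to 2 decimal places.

b = -3.01

Entries of XᵀWX: Σwᵢ·h·h = 200, Σwᵢ·h = 6, Σwᵢ·1 = 11.
Moment sums: Σwᵢ·h·P = -648, Σwᵢ·P = -52.
Normal equations: [[200, 6]; [6, 11]]·[m, b]ᵀ = [-648, -52]ᵀ.
Determinant 200·11 − 6² = 2164.
m = ((-648)·11 − 6·(-52))/2164 = -1704/541; b = (200·(-52) − 6·(-648))/2164 = -1628/541.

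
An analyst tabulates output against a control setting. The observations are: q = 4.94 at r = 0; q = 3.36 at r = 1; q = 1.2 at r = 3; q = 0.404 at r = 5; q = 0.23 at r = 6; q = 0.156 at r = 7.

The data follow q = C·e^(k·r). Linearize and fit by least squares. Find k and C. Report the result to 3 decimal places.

Let Y = ln q. Fitting Y = k·r + ln C by least squares:
Over the data: Σr = 22.0000, Σ(r)² = 120.0000, Σln q = -1.2423, Σr·ln q = -24.5961.
Normal system: [[120.0000, 22.0000]; [22.0000, 6]]·[k, ln C]ᵀ = [-24.5961, -1.2423]ᵀ.
Solving (det = 236.0000): k = -0.50952, ln C = 1.66119, so C = exp(1.66119) = 5.26557.

k = -0.510, C = 5.266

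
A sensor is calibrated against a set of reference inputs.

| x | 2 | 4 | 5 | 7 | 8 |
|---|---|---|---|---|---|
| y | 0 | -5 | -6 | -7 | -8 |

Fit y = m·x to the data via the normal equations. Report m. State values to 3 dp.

m = -1.032

Normal-equation sums: Σx·x = 158.
And Σx·y = -163.
AᵀA·[m]ᵀ = Aᵀy becomes [[158]]·[m]ᵀ = [-163]ᵀ.
Hence m = -163 / 158 ≈ -1.03165.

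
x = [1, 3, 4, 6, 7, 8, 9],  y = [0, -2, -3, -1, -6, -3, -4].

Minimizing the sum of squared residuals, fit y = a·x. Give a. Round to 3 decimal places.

From the data, Σx·x = 256.
Right-hand side: Σx·y = -126.
a = (-126)/256 = -0.492188.

a = -0.492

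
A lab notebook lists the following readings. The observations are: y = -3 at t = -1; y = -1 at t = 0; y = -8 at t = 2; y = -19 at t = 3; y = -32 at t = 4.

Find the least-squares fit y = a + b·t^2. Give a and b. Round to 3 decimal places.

Sums needed: Σ1 = 5, Σt^2 = 30, Σt^2·t^2 = 354.
And Σy = -63, Σt^2·y = -718.
Normal equations: [[5, 30]; [30, 354]]·[a, b]ᵀ = [-63, -718]ᵀ.
Δ = 5·354 − 30² = 870.
a = ((-63)·354 − 30·(-718))/870 = -127/145; b = (5·(-718) − 30·(-63))/870 = -170/87.

a = -0.876, b = -1.954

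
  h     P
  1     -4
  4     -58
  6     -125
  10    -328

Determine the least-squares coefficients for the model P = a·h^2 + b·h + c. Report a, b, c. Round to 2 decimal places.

a = -2.97, b = -3.35, c = 2.44

Compute the Gram sums: Σh^2·h^2 = 11553, Σh^2·h = 1281, Σh^2 = 153, Σh·h = 153, Σh = 21, Σ1 = 4.
And Σh^2·P = -38232, Σh·P = -4266, ΣP = -515.
Normal equations: [[11553, 1281, 153]; [1281, 153, 21]; [153, 21, 4]]·[a, b, c]ᵀ = [-38232, -4266, -515]ᵀ.
Row-reducing yields a = -10207/3436, b = -11497/3436, c = 2098/859.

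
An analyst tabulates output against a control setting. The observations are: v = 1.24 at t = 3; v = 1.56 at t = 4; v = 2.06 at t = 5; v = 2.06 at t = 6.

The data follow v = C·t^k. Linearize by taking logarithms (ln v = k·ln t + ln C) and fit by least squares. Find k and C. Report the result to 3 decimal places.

Taking logs, ln v = k·ln t + ln C, so regress ln v on ln t.
Σln t = 5.8861, Σ(ln t)² = 8.9295, Σln v = 2.1052, Σln t·ln v = 3.3109.
Normal system: [[8.9295, 5.8861]; [5.8861, 4]]·[k, ln C]ᵀ = [3.3109, 2.1052]ᵀ.
Δ = 8.9295·4 − (5.8861)² = 1.0716; k = (3.3109·4 − 5.8861·2.1052)/1.0716 = 0.79502, ln C = (8.9295·2.1052 − 5.8861·3.3109)/1.0716 = -0.64359, so C = exp(-0.64359) = 0.52540.

k = 0.795, C = 0.525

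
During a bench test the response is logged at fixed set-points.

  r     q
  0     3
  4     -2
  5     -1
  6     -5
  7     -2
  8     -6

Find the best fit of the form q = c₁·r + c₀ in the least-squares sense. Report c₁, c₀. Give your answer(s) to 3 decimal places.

Entries of XᵀX: Σr·r = 190, Σr = 30, Σ1 = 6.
For Xᵀq: Σr·q = -105, Σq = -13.
XᵀX·[c₁, c₀]ᵀ = Xᵀq becomes [[190, 30]; [30, 6]]·[c₁, c₀]ᵀ = [-105, -13]ᵀ.
Determinant 190·6 − 30² = 240.
c₁ = ((-105)·6 − 30·(-13))/240 = -1; c₀ = (190·(-13) − 30·(-105))/240 = 17/6.

c₁ = -1.000, c₀ = 2.833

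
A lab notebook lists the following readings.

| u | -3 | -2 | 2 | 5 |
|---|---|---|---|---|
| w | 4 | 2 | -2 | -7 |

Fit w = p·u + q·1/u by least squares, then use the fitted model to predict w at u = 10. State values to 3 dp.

ŵ = -14.688

From the data, Σu·u = 42, Σu·1/u = 4, Σ1/u·1/u = 293/450.
And Σu·w = -55, Σ1/u·w = -71/15.
Eliminating q: (293/450)·(row 1) − 4·(row 2) gives (851/75)·p = (293/450)·(-55) − 4·(-71/15) = -1519/90, so p = -7595/5106.
Then q = ((-71/15) − 4·(-7595/5106))/(293/450) = 1590/851.
At u = 10: ŵ = (-7595/5106)·(10) + (1590/851)·(1/10) = -37498/2553.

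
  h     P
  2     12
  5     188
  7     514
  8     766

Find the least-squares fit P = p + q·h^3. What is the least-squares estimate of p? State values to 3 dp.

With design matrix A, AᵀA = [[4, 988]; [988, 395482]] and AᵀP = [1480, 592090]ᵀ.
Eliminating q: 395482·(row 1) − 988·(row 2) gives 605784·p = 395482·1480 − 988·592090 = 328440, so p = 13685/25241.
Then q = (592090 − 988·(13685/25241))/395482 = 37755/25241.

p = 0.542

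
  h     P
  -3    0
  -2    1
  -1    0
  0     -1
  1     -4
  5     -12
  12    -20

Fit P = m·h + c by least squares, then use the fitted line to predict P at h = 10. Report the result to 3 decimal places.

P̂ = -17.528

Entries of MᵀM: Σh·h = 184, Σh = 12, Σ1 = 7.
For MᵀP: Σh·P = -306, ΣP = -36.
Normal equations: [[184, 12]; [12, 7]]·[m, c]ᵀ = [-306, -36]ᵀ.
Eliminating c: 7·(row 1) − 12·(row 2) gives 1144·m = 7·(-306) − 12·(-36) = -1710, so m = -855/572.
Then c = ((-36) − 12·(-855/572))/7 = -369/143.
At h = 10: P̂ = (-855/572)·(10) + (-369/143)·(1) = -5013/286.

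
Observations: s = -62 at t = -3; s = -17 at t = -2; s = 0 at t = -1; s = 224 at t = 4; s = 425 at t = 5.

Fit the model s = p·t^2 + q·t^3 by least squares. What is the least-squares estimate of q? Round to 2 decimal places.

q = 2.99

Setting ∂/∂p … = 0 gives: 979·p + 3873·q = 13583;  3873·p + 20515·q = 69271.
(Σt^2·t^2 = 979, Σt^2·t^3 = 3873, Σt^3·t^3 = 20515, Σt^2·s = 13583, Σt^3·s = 69271.)
Eliminating q: 20515·(row 1) − 3873·(row 2) gives 5084056·p = 20515·13583 − 3873·69271 = 10368662, so p = 5184331/2542028.
Then q = (69271 − 3873·(5184331/2542028))/20515 = 7604675/2542028.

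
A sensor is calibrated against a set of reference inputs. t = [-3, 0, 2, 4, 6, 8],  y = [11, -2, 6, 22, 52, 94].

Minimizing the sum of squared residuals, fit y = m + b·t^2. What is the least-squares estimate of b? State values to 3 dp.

Sums needed: Σ1 = 6, Σt^2 = 129, Σt^2·t^2 = 5745.
Right-hand side: Σy = 183, Σt^2·y = 8363.
MᵀM·[m, b]ᵀ = Mᵀy becomes [[6, 129]; [129, 5745]]·[m, b]ᵀ = [183, 8363]ᵀ.
Eliminating b: 5745·(row 1) − 129·(row 2) gives 17829·m = 5745·183 − 129·8363 = -27492, so m = -9164/5943.
Then b = (8363 − 129·(-9164/5943))/5745 = 8857/5943.

b = 1.490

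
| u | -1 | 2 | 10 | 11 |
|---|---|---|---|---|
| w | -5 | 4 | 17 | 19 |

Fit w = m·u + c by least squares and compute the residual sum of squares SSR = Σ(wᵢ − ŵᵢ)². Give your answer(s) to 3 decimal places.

The normal system MᵀM·[m, c]ᵀ = Mᵀw is [[226, 22]; [22, 4]]·[m, c]ᵀ = [392, 35]ᵀ.
det = 226·4 − 22² = 420.
m = (392·4 − 22·35)/420 = 19/10; c = (226·35 − 22·392)/420 = -17/10.
Residuals: -7/5, 19/10, -3/10, -1/5; SSR = 57/10.

SSR = 5.700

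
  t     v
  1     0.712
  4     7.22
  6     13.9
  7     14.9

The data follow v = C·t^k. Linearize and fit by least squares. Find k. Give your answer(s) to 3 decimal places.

k = 1.607

Linearized form: ln v = k·ln t + ln C. From the 4 transformed points,
XᵀX = [[8.9188, 5.1240]; [5.1240, 4]], rhs = [12.7128, 6.9704]ᵀ  (here Σln t = 5.1240, Σ(ln t)² = 8.9188, Σln v = 6.9704, Σln t·ln v = 12.7128).
Δ = 8.9188·4 − (5.1240)² = 9.4201; k = (12.7128·4 − 5.1240·6.9704)/9.4201 = 1.60668, ln C = (8.9188·6.9704 − 5.1240·12.7128)/9.4201 = -0.31553.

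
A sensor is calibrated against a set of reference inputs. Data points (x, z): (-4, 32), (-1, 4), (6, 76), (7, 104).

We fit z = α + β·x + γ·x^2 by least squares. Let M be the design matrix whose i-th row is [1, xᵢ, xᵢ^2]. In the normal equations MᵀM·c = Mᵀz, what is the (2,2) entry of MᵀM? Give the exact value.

102

Row 2 ↔ basis x, column 2 ↔ basis x, so (MᵀM)_{2,2} = Σᵢ (x)·(x) = (-4)·(-4) + (-1)·(-1) + (6)·(6) + (7)·(7) = 102.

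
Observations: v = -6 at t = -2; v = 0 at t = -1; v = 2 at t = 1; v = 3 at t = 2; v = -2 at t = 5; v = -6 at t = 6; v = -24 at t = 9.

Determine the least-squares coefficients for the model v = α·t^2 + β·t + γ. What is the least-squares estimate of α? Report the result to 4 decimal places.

From the data, Σt^2·t^2 = 8516, Σt^2·t = 1070, Σt^2 = 152, Σt·t = 152, Σt = 20, Σ1 = 7.
Moment sums: Σt^2·v = -2220, Σt·v = -242, Σv = -33.
Inverting the 3×3 Gram matrix, [α, β, γ]ᵀ = [-85237/158529, 324376/158529, 58907/52843]ᵀ.

α = -0.5377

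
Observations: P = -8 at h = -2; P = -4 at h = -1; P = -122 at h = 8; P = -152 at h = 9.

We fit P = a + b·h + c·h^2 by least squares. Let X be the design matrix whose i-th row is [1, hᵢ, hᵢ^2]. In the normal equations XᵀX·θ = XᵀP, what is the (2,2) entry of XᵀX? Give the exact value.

150

Row 2 ↔ basis h, column 2 ↔ basis h, so (XᵀX)_{2,2} = Σᵢ (h)·(h) = (-2)·(-2) + (-1)·(-1) + (8)·(8) + (9)·(9) = 150.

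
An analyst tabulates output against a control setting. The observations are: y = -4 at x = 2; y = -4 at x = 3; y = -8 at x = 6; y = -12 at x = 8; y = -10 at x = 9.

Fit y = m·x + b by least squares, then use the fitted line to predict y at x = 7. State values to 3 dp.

Forming AᵀA = [[194, 28]; [28, 5]] and Aᵀy = [-254, -38]ᵀ gives AᵀA·[m, b]ᵀ = Aᵀy.
Δ = 194·5 − 28² = 186.
m = ((-254)·5 − 28·(-38))/186 = -103/93; b = (194·(-38) − 28·(-254))/186 = -130/93.
At x = 7: ŷ = (-103/93)·(7) + (-130/93)·(1) = -851/93.

ŷ = -9.151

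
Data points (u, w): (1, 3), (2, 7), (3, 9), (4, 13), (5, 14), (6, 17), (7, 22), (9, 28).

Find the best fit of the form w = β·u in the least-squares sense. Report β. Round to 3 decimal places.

β = 3.050

Entries of MᵀM: Σu·u = 221.
Right-hand side: Σu·w = 674.
So MᵀM·[β]ᵀ = Mᵀw: [[221]]·[β]ᵀ = [674]ᵀ.
Hence β = 674 / 221 ≈ 3.04977.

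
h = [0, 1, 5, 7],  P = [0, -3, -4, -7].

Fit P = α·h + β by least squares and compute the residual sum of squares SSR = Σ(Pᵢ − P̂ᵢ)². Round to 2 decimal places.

SSR = 3.56

With design matrix X, XᵀX = [[75, 13]; [13, 4]] and XᵀP = [-72, -14]ᵀ.
det = 75·4 − 13² = 131.
α = ((-72)·4 − 13·(-14))/131 = -106/131; β = (75·(-14) − 13·(-72))/131 = -114/131.
Residuals: 114/131, -173/131, 120/131, -61/131; SSR = 466/131.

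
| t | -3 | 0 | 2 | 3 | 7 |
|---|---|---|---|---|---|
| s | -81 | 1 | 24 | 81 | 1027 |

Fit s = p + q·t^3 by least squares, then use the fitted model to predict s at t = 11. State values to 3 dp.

ŝ = 3984.587

The normal equations are: 5·p + 351·q = 1052;  351·p + 119171·q = 356827.
det = 5·119171 − 351² = 472654.
p = (1052·119171 − 351·356827)/472654 = 9355/36358; q = (5·356827 − 351·1052)/472654 = 1414883/472654.
At t = 11: ŝ = (9355/36358)·(1) + (1414883/472654)·(1331) = 941665444/236327.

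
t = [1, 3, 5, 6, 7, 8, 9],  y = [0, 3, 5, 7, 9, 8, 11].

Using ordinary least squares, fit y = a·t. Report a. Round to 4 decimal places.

a = 1.1396

With design matrix M, MᵀM = [[265]] and Mᵀy = [302]ᵀ.
Hence a = 302 / 265 ≈ 1.13962.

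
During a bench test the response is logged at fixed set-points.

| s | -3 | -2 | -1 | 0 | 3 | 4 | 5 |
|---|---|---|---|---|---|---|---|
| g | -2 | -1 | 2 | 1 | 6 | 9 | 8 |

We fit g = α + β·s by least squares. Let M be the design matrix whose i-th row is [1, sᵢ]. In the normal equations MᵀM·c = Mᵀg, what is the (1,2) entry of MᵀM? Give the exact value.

6

Row 1 ↔ basis 1, column 2 ↔ basis s, so (MᵀM)_{1,2} = Σᵢ s = (1)·(-3) + (1)·(-2) + (1)·(-1) + (1)·(0) + (1)·(3) + (1)·(4) + (1)·(5) = 6.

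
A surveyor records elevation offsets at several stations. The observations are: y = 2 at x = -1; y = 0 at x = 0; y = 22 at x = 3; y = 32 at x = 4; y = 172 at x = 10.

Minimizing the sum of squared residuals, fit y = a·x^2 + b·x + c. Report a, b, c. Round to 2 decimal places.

a = 1.53, b = 1.77, c = 1.41

MᵀM·[a, b, c]ᵀ = Mᵀy reads: 10338·a + 1090·b + 126·c = 17912;  1090·a + 126·b + 16·c = 1912;  126·a + 16·b + 5·c = 228.
(Σx^2·x^2 = 10338, Σx^2·x = 1090, Σx^2 = 126, Σx·x = 126, Σx = 16, Σ1 = 5, Σx^2·y = 17912, Σx·y = 1912, Σy = 228.)
Row-reducing yields a = 1801/1178, b = 35441/20026, c = 14113/10013.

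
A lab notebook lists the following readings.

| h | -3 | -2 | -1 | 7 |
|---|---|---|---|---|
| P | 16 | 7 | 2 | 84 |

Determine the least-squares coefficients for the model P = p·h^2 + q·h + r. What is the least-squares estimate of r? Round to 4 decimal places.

Compute the Gram sums: Σh^2·h^2 = 2499, Σh^2·h = 307, Σh^2 = 63, Σh·h = 63, Σh = 1, Σ1 = 4.
Right-hand side: Σh^2·P = 4290, Σh·P = 524, ΣP = 109.
AᵀA·[p, q, r]ᵀ = AᵀP becomes [[2499, 307, 63]; [307, 63, 1]; [63, 1, 4]]·[p, q, r]ᵀ = [4290, 524, 109]ᵀ.
Solving the 3×3 system (Gaussian elimination) gives p = 16793/9722, q = -981/9722, r = 340/4861.

r = 0.0699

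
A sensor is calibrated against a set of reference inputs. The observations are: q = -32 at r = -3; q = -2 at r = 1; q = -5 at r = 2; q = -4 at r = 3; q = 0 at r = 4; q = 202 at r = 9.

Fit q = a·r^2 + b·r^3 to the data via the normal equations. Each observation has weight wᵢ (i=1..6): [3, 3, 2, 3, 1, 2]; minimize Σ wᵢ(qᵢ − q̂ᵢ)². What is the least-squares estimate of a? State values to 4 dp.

Sums needed: Σwᵢ·r^2·r^2 = 13899, Σwᵢ·r^2·r^3 = 119189, Σwᵢ·r^3·r^3 = 1071483.
For XᵀWq: Σwᵢ·r^2·q = 31706, Σwᵢ·r^3·q = 296698.
Determinant 13899·1071483 − 119189² = 686524496.
a = (31706·1071483 − 119189·296698)/686524496 = -49667783/24518732; b = (13899·296698 − 119189·31706)/686524496 = 86199767/171631124.

a = -2.0257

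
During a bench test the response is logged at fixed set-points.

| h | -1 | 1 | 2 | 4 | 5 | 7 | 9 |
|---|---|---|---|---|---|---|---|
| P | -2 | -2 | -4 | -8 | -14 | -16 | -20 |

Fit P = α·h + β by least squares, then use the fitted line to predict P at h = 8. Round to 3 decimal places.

Entries of XᵀX: Σh·h = 177, Σh = 27, Σ1 = 7.
Right-hand side: Σh·P = -402, ΣP = -66.
det = 177·7 − 27² = 510.
α = ((-402)·7 − 27·(-66))/510 = -172/85; β = (177·(-66) − 27·(-402))/510 = -138/85.
At h = 8: P̂ = (-172/85)·(8) + (-138/85)·(1) = -1514/85.

P̂ = -17.812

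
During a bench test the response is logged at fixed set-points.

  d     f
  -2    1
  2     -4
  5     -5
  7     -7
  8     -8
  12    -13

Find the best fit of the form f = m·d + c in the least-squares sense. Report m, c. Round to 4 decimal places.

Entries of XᵀX: Σd·d = 290, Σd = 32, Σ1 = 6.
And Σd·f = -304, Σf = -36.
Determinant 290·6 − 32² = 716.
m = ((-304)·6 − 32·(-36))/716 = -168/179; c = (290·(-36) − 32·(-304))/716 = -178/179.

m = -0.9385, c = -0.9944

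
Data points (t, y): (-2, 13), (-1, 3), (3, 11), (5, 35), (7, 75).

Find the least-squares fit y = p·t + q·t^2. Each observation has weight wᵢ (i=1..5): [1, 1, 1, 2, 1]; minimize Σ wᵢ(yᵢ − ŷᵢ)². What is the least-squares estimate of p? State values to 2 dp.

Compute the Gram sums: Σwᵢ·t·t = 113, Σwᵢ·t·t^2 = 611, Σwᵢ·t^2·t^2 = 3749.
And Σwᵢ·t·y = 879, Σwᵢ·t^2·y = 5579.
Eliminating q: 3749·(row 1) − 611·(row 2) gives 50316·p = 3749·879 − 611·5579 = -113398, so p = -56699/25158.
Then q = (5579 − 611·(-56699/25158))/3749 = 46679/25158.

p = -2.25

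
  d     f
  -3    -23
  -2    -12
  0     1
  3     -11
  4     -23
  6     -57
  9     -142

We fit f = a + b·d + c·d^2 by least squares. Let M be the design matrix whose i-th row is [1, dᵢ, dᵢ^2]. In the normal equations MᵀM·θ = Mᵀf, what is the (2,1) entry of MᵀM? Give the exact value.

17

Row 2 ↔ basis d, column 1 ↔ basis 1, so (MᵀM)_{2,1} = Σᵢ d = (-3)·(1) + (-2)·(1) + (0)·(1) + (3)·(1) + (4)·(1) + (6)·(1) + (9)·(1) = 17.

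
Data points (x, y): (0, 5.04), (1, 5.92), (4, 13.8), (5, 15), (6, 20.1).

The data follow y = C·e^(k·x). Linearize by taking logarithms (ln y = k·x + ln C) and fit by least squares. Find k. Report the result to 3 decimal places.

k = 0.235

Linearized form: ln y = k·x + ln C. From the 5 transformed points,
Σx = 16.0000, Σ(x)² = 78.0000, Σln y = 11.7292, Σx·ln y = 43.8216.
Equations: 78.0000·k + 16.0000·ln C = 43.8216;  16.0000·k + 5·ln C = 11.7292.
Δ = 78.0000·5 − (16.0000)² = 134.0000; k = (43.8216·5 − 16.0000·11.7292)/134.0000 = 0.23463, ln C = (78.0000·11.7292 − 16.0000·43.8216)/134.0000 = 1.59501.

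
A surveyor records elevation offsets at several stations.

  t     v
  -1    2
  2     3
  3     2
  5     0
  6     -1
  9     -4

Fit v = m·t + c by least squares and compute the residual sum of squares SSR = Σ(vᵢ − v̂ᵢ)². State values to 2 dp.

SSR = 6.67

The normal equations are: 156·m + 24·c = -32;  24·m + 6·c = 2.
(Σt·t = 156, Σt = 24, Σ1 = 6, Σt·v = -32, Σv = 2.)
det = 156·6 − 24² = 360.
m = ((-32)·6 − 24·2)/360 = -2/3; c = (156·2 − 24·(-32))/360 = 3.
Residuals: -5/3, 4/3, 1, 1/3, 0, -1; SSR = 20/3.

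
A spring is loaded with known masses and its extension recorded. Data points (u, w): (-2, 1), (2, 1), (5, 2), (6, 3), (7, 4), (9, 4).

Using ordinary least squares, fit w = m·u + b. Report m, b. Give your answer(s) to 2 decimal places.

m = 0.32, b = 1.08

Sums needed: Σu·u = 199, Σu = 27, Σ1 = 6.
Moment sums: Σu·w = 92, Σw = 15.
det = 199·6 − 27² = 465.
m = (92·6 − 27·15)/465 = 49/155; b = (199·15 − 27·92)/465 = 167/155.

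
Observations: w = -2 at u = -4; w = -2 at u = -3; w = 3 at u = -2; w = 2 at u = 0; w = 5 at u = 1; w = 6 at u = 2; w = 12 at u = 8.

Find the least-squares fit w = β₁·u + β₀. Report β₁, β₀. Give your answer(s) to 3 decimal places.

The normal equations are: 98·β₁ + 2·β₀ = 121;  2·β₁ + 7·β₀ = 24.
(Σu·u = 98, Σu = 2, Σ1 = 7, Σu·w = 121, Σw = 24.)
det = 98·7 − 2² = 682.
β₁ = (121·7 − 2·24)/682 = 799/682; β₀ = (98·24 − 2·121)/682 = 1055/341.

β₁ = 1.172, β₀ = 3.094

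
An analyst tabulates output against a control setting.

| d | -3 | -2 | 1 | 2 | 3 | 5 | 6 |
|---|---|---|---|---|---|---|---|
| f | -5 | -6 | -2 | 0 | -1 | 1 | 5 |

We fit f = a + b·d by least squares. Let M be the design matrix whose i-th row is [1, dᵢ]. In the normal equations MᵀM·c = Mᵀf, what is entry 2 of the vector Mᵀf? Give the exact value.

Entry 2 ↔ basis d, so (Mᵀf)_{2} = Σᵢ (d)·fᵢ = (-3)·(-5) + (-2)·(-6) + (1)·(-2) + (2)·(0) + (3)·(-1) + (5)·(1) + (6)·(5) = 57.

57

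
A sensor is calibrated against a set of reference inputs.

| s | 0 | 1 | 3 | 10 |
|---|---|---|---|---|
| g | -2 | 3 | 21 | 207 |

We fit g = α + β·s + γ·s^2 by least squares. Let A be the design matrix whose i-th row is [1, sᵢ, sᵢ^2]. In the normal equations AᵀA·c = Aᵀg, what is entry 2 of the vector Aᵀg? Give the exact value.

2136

Entry 2 ↔ basis s, so (Aᵀg)_{2} = Σᵢ (s)·gᵢ = (0)·(-2) + (1)·(3) + (3)·(21) + (10)·(207) = 2136.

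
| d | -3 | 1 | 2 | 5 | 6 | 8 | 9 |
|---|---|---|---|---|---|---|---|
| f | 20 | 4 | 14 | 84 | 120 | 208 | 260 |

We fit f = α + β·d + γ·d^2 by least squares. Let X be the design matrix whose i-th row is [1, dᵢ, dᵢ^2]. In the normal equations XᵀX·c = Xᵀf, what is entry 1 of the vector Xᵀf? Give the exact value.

710

Entry 1 ↔ basis 1, so (Xᵀf)_{1} = Σᵢ fᵢ = (1)·(20) + (1)·(4) + (1)·(14) + (1)·(84) + (1)·(120) + (1)·(208) + (1)·(260) = 710.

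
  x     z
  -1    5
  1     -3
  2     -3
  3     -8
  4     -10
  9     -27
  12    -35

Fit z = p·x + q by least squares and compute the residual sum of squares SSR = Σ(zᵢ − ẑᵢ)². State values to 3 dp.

SSR = 6.378

Compute the Gram sums: Σx·x = 256, Σx = 30, Σ1 = 7.
For Aᵀz: Σx·z = -741, Σz = -81.
Eliminating q: 7·(row 1) − 30·(row 2) gives 892·p = 7·(-741) − 30·(-81) = -2757, so p = -2757/892.
Then q = ((-81) − 30·(-2757/892))/7 = 747/446.
Residuals: 209/892, -1413/892, 336/223, -359/892, 307/446, -765/892, 185/446; SSR = 5689/892.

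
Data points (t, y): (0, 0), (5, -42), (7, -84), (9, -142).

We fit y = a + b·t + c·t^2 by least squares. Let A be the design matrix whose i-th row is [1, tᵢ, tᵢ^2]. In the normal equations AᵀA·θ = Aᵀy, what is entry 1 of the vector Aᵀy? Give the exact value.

Entry 1 ↔ basis 1, so (Aᵀy)_{1} = Σᵢ yᵢ = (1)·(0) + (1)·(-42) + (1)·(-84) + (1)·(-142) = -268.

-268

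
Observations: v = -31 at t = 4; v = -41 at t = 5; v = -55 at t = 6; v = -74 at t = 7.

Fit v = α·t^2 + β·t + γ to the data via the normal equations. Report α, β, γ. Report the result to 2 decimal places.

Forming XᵀX = [[4578, 748, 126]; [748, 126, 22]; [126, 22, 4]] and Xᵀv = [-7127, -1177, -201]ᵀ gives XᵀX·[α, β, γ]ᵀ = Xᵀv.
Inverting the 3×3 Gram matrix, [α, β, γ]ᵀ = [-9/4, 209/20, -737/20]ᵀ.

α = -2.25, β = 10.45, γ = -36.85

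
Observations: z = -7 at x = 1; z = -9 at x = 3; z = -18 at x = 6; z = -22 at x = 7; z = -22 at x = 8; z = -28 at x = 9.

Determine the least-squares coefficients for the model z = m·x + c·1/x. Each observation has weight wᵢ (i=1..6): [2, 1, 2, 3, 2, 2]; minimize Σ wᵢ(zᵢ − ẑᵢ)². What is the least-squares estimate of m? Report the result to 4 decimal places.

Forming AᵀWA = [[520, 12]; [12, 290065/127008]] and AᵀWz = [-1575, -5563/126]ᵀ gives AᵀWA·[m, c]ᵀ = AᵀWz.
Eliminating c: (290065/127008)·(row 1) − 12·(row 2) gives (16568081/15876)·m = (290065/127008)·(-1575) − 12·(-5563/126) = -6183529/2016, so m = -22915431/7796744.
Then c = ((-5563/126) − 12·(-22915431/7796744))/(290065/127008) = -3790080/974593.

m = -2.9391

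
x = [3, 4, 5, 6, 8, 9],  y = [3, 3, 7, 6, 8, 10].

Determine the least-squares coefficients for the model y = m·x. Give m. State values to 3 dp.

Forming AᵀA = [[231]] and Aᵀy = [246]ᵀ gives AᵀA·[m]ᵀ = Aᵀy.
Hence m = 246 / 231 ≈ 1.06494.

m = 1.065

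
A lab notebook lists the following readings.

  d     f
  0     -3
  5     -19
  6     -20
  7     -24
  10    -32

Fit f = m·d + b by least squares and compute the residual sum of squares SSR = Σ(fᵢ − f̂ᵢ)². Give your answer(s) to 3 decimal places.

SSR = 2.252

From the data, Σd·d = 210, Σd = 28, Σ1 = 5.
Right-hand side: Σd·f = -703, Σf = -98.
Δ = 210·5 − 28² = 266.
m = ((-703)·5 − 28·(-98))/266 = -771/266; b = (210·(-98) − 28·(-703))/266 = -64/19.
Residuals: 7/19, -303/266, 101/133, -13/38, 47/133; SSR = 599/266.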